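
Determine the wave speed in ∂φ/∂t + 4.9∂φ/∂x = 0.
Speed = 4.9. Information travels along x - 4.9t = const (rightward).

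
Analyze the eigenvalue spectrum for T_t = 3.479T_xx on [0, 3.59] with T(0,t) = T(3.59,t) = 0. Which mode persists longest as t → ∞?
Eigenvalues: λₙ = 3.479n²π²/3.59².
First three modes:
  n=1: λ₁ = 3.479π²/3.59² ≈ 2.664
  n=2: λ₂ = 13.916π²/3.59² ≈ 10.657 (4× faster decay)
  n=3: λ₃ = 31.311π²/3.59² ≈ 23.978 (9× faster decay)
As t → ∞, higher modes decay exponentially faster. The n=1 mode dominates: T ~ c₁ sin(πx/3.59) e^{-λ₁t}.
Decay rate: λ₁ = 3.479π²/3.59² ≈ 2.664.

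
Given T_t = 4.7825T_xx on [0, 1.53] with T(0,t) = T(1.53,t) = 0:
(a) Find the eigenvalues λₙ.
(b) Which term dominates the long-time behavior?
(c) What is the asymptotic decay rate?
Eigenvalues: λₙ = 4.7825n²π²/1.53².
First three modes:
  n=1: λ₁ = 4.7825π²/1.53² ≈ 20.164
  n=2: λ₂ = 19.13π²/1.53² ≈ 80.655 (4× faster decay)
  n=3: λ₃ = 43.0425π²/1.53² ≈ 181.474 (9× faster decay)
As t → ∞, higher modes decay exponentially faster. The n=1 mode dominates: T ~ c₁ sin(πx/1.53) e^{-λ₁t}.
Decay rate: λ₁ = 4.7825π²/1.53² ≈ 20.164.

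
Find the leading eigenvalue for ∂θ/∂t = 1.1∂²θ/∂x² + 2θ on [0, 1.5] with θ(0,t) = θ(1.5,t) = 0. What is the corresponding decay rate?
Eigenvalues: λₙ = 1.1n²π²/1.5² - 2.
First three modes:
  n=1: λ₁ = 1.1π²/1.5² - 2 ≈ 2.825
  n=2: λ₂ = 4.4π²/1.5² - 2 ≈ 17.301
  n=3: λ₃ = 9.9π²/1.5² - 2 ≈ 41.426
Since 1.1π²/1.5² ≈ 4.825 > 2, all λₙ > 0.
The n=1 mode decays slowest → dominates as t → ∞.
Asymptotic: θ ~ c₁ sin(πx/1.5) e^{-λ₁t} with decay rate λ₁ ≈ 2.825.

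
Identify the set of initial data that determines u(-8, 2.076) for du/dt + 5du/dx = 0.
A single point: x = -18.38. The characteristic through (-8, 2.076) is x - 5t = const, so x = -8 - 5·2.076 = -18.38.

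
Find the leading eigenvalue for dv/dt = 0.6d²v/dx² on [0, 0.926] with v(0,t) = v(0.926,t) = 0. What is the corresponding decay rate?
Eigenvalues: λₙ = 0.6n²π²/0.926².
First three modes:
  n=1: λ₁ = 0.6π²/0.926² ≈ 6.906
  n=2: λ₂ = 2.4π²/0.926² ≈ 27.624 (4× faster decay)
  n=3: λ₃ = 5.4π²/0.926² ≈ 62.154 (9× faster decay)
As t → ∞, higher modes decay exponentially faster. The n=1 mode dominates: v ~ c₁ sin(πx/0.926) e^{-λ₁t}.
Decay rate: λ₁ = 0.6π²/0.926² ≈ 6.906.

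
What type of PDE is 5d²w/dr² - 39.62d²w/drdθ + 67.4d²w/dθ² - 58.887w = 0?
With A = 5, B = -39.62, C = 67.4, the discriminant is 221.7444. This is a hyperbolic PDE.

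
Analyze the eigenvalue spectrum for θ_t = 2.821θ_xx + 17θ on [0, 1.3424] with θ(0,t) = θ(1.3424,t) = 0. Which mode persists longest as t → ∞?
Eigenvalues: λₙ = 2.821n²π²/1.3424² - 17.
First three modes:
  n=1: λ₁ = 2.821π²/1.3424² - 17 ≈ -1.55
  n=2: λ₂ = 11.284π²/1.3424² - 17 ≈ 44.801
  n=3: λ₃ = 25.389π²/1.3424² - 17 ≈ 122.053
Since 2.821π²/1.3424² ≈ 15.45 < 17, λ₁ < 0.
The n=1 mode grows fastest (−λₙ is largest for n=1) → dominates.
Asymptotic: θ ~ c₁ sin(πx/1.3424) e^{1.55t} (exponential growth at rate −λ₁ ≈ 1.55).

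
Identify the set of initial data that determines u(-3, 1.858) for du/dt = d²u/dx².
The entire real line. The heat equation has infinite propagation speed: any initial disturbance instantly affects all points (though exponentially small far away).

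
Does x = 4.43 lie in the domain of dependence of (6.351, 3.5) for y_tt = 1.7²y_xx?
Yes. The domain of dependence is [0.401, 12.301], and 4.43 ∈ [0.401, 12.301].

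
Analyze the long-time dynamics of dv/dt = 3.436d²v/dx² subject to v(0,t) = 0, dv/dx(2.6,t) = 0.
Long-time behavior: v → 0. Heat escapes through the Dirichlet boundary.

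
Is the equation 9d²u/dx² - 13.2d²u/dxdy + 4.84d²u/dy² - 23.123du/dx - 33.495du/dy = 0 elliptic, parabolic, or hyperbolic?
Computing B² - 4AC with A = 9, B = -13.2, C = 4.84: discriminant = 0 (zero). Answer: parabolic.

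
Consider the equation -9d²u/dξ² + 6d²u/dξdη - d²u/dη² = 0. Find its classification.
Parabolic. (A = -9, B = 6, C = -1 gives B² - 4AC = 0.)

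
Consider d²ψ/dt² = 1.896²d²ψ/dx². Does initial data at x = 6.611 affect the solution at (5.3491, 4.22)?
Yes. The domain of dependence is [-2.65202, 13.35022], and 6.611 ∈ [-2.65202, 13.35022].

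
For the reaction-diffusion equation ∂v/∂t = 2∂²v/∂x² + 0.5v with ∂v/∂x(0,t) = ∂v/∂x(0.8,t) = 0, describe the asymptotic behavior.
v grows unboundedly. With Neumann BCs the constant mode has diffusion eigenvalue 0, so any r > 0 makes it grow like e^(0.5t); solution grows exponentially.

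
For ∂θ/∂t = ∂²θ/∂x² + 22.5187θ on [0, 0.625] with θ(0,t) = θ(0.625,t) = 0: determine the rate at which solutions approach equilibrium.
Eigenvalues: λₙ = n²π²/0.625² - 22.5187.
First three modes:
  n=1: λ₁ = π²/0.625² - 22.5187 ≈ 2.747
  n=2: λ₂ = 4π²/0.625² - 22.5187 ≈ 78.546
  n=3: λ₃ = 9π²/0.625² - 22.5187 ≈ 204.877
Since π²/0.625² ≈ 25.266 > 22.5187, all λₙ > 0.
The n=1 mode decays slowest → dominates as t → ∞.
Asymptotic: θ ~ c₁ sin(πx/0.625) e^{-λ₁t} with decay rate λ₁ ≈ 2.747.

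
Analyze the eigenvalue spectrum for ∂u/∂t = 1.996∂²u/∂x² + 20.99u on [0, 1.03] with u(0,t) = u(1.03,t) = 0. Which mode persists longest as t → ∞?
Eigenvalues: λₙ = 1.996n²π²/1.03² - 20.99.
First three modes:
  n=1: λ₁ = 1.996π²/1.03² - 20.99 ≈ -2.421
  n=2: λ₂ = 7.984π²/1.03² - 20.99 ≈ 53.286
  n=3: λ₃ = 17.964π²/1.03² - 20.99 ≈ 146.13
Since 1.996π²/1.03² ≈ 18.569 < 20.99, λ₁ < 0.
The n=1 mode grows fastest (−λₙ is largest for n=1) → dominates.
Asymptotic: u ~ c₁ sin(πx/1.03) e^{2.421t} (exponential growth at rate −λ₁ ≈ 2.421).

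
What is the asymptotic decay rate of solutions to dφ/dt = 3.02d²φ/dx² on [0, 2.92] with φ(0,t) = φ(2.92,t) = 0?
Eigenvalues: λₙ = 3.02n²π²/2.92².
First three modes:
  n=1: λ₁ = 3.02π²/2.92² ≈ 3.496
  n=2: λ₂ = 12.08π²/2.92² ≈ 13.983 (4× faster decay)
  n=3: λ₃ = 27.18π²/2.92² ≈ 31.462 (9× faster decay)
As t → ∞, higher modes decay exponentially faster. The n=1 mode dominates: φ ~ c₁ sin(πx/2.92) e^{-λ₁t}.
Decay rate: λ₁ = 3.02π²/2.92² ≈ 3.496.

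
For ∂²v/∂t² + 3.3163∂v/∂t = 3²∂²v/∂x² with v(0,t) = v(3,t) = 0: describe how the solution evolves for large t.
v → 0. Damping (γ=3.3163) dissipates energy; oscillations decay exponentially.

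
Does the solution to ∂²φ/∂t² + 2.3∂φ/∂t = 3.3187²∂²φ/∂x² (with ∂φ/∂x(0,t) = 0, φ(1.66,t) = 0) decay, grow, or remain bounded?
φ → 0. Damping (γ=2.3) dissipates energy; oscillations decay exponentially.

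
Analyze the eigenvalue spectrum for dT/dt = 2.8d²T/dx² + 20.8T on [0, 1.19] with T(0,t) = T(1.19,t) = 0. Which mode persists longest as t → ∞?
Eigenvalues: λₙ = 2.8n²π²/1.19² - 20.8.
First three modes:
  n=1: λ₁ = 2.8π²/1.19² - 20.8 ≈ -1.285
  n=2: λ₂ = 11.2π²/1.19² - 20.8 ≈ 57.259
  n=3: λ₃ = 25.2π²/1.19² - 20.8 ≈ 154.833
Since 2.8π²/1.19² ≈ 19.515 < 20.8, λ₁ < 0.
The n=1 mode grows fastest (−λₙ is largest for n=1) → dominates.
Asymptotic: T ~ c₁ sin(πx/1.19) e^{1.285t} (exponential growth at rate −λ₁ ≈ 1.285).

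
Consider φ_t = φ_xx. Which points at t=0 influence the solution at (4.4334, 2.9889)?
The entire real line. The heat equation has infinite propagation speed: any initial disturbance instantly affects all points (though exponentially small far away).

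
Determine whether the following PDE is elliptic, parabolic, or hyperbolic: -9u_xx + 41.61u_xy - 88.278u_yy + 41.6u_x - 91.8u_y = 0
Coefficients: A = -9, B = 41.61, C = -88.278. B² - 4AC = -1446.6159, which is negative, so the equation is elliptic.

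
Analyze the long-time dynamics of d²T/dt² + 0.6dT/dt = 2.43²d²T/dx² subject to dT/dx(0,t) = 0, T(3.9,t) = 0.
Long-time behavior: T → 0. Damping (γ=0.6) dissipates energy; oscillations decay exponentially.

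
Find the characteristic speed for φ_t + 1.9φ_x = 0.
Speed = 1.9. Information travels along x - 1.9t = const (rightward).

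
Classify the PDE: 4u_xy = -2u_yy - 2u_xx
Rewriting in standard form: 2u_xx + 4u_xy + 2u_yy = 0. A = 2, B = 4, C = 2. Discriminant B² - 4AC = 0. Since 0 = 0, parabolic.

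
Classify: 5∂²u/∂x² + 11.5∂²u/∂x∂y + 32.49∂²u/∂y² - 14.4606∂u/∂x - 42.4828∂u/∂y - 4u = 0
Elliptic (discriminant = -517.55).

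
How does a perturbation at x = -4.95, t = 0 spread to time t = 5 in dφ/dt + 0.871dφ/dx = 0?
At x = -0.595. The characteristic carries data from (-4.95, 0) to (-0.595, 5).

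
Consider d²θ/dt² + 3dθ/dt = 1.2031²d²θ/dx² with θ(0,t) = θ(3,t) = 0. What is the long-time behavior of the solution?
As t → ∞, θ → 0. Damping (γ=3) dissipates energy; oscillations decay exponentially.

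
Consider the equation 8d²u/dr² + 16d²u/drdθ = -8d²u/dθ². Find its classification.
Rewriting in standard form: 8d²u/dr² + 16d²u/drdθ + 8d²u/dθ² = 0. Parabolic. (A = 8, B = 16, C = 8 gives B² - 4AC = 0.)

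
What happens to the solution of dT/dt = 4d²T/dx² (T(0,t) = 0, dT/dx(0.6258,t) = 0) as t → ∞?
T → 0. Heat escapes through the Dirichlet boundary.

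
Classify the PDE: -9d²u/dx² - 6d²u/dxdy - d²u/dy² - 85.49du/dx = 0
A = -9, B = -6, C = -1. Discriminant B² - 4AC = 0. Since 0 = 0, parabolic.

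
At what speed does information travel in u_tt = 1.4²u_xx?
Speed = 1.4. Information travels along characteristics x = x₀ ± 1.4t.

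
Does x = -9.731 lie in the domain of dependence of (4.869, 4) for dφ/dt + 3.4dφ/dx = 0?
No. Only data at x = -8.731 affects (4.869, 4). Advection has one-way propagation along characteristics.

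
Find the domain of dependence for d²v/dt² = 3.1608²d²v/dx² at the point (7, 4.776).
Domain of dependence: [-8.0959808, 22.0959808]. Signals travel at speed 3.1608, so data within |x - 7| ≤ 3.1608·4.776 = 15.0959808 can reach the point.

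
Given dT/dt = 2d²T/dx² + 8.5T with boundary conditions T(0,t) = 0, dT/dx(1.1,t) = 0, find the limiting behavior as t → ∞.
T grows unboundedly. Reaction dominates diffusion (r=8.5 > κπ²/(4L²)≈4.08); solution grows exponentially.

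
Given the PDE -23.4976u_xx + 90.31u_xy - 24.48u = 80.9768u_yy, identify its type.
Rewriting in standard form: -23.4976u_xx + 90.31u_xy - 80.9768u_yy - 24.48u = 0. The second-order coefficients are A = -23.4976, B = 90.31, C = -80.9768. Since B² - 4AC = 544.85427728 > 0, this is a hyperbolic PDE.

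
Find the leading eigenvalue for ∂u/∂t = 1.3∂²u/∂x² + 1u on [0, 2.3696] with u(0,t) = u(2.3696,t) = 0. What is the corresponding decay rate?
Eigenvalues: λₙ = 1.3n²π²/2.3696² - 1.
First three modes:
  n=1: λ₁ = 1.3π²/2.3696² - 1 ≈ 1.285
  n=2: λ₂ = 5.2π²/2.3696² - 1 ≈ 8.14
  n=3: λ₃ = 11.7π²/2.3696² - 1 ≈ 19.565
Since 1.3π²/2.3696² ≈ 2.285 > 1, all λₙ > 0.
The n=1 mode decays slowest → dominates as t → ∞.
Asymptotic: u ~ c₁ sin(πx/2.3696) e^{-λ₁t} with decay rate λ₁ ≈ 1.285.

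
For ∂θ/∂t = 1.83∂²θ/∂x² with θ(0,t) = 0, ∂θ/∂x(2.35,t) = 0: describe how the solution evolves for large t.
θ → 0. Heat escapes through the Dirichlet boundary.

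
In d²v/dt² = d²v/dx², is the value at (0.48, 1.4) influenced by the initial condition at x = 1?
Yes. The domain of dependence is [-0.92, 1.88], and 1 ∈ [-0.92, 1.88].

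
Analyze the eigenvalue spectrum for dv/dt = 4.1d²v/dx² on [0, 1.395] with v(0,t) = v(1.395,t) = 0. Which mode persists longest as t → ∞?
Eigenvalues: λₙ = 4.1n²π²/1.395².
First three modes:
  n=1: λ₁ = 4.1π²/1.395² ≈ 20.794
  n=2: λ₂ = 16.4π²/1.395² ≈ 83.175 (4× faster decay)
  n=3: λ₃ = 36.9π²/1.395² ≈ 187.145 (9× faster decay)
As t → ∞, higher modes decay exponentially faster. The n=1 mode dominates: v ~ c₁ sin(πx/1.395) e^{-λ₁t}.
Decay rate: λ₁ = 4.1π²/1.395² ≈ 20.794.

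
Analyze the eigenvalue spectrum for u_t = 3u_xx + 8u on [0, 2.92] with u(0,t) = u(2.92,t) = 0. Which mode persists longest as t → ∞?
Eigenvalues: λₙ = 3n²π²/2.92² - 8.
First three modes:
  n=1: λ₁ = 3π²/2.92² - 8 ≈ -4.527
  n=2: λ₂ = 12π²/2.92² - 8 ≈ 5.89
  n=3: λ₃ = 27π²/2.92² - 8 ≈ 23.253
Since 3π²/2.92² ≈ 3.473 < 8, λ₁ < 0.
The n=1 mode grows fastest (−λₙ is largest for n=1) → dominates.
Asymptotic: u ~ c₁ sin(πx/2.92) e^{4.527t} (exponential growth at rate −λ₁ ≈ 4.527).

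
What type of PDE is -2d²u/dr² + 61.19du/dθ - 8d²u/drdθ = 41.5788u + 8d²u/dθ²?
Rewriting in standard form: -2d²u/dr² - 8d²u/drdθ - 8d²u/dθ² + 61.19du/dθ - 41.5788u = 0. With A = -2, B = -8, C = -8, the discriminant is 0. This is a parabolic PDE.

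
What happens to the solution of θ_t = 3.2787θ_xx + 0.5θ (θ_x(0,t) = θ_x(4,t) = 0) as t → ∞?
θ grows unboundedly. With Neumann BCs the constant mode has diffusion eigenvalue 0, so any r > 0 makes it grow like e^(0.5t); solution grows exponentially.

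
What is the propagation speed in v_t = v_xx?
Infinite. The heat equation is parabolic, not hyperbolic, so disturbances propagate instantly.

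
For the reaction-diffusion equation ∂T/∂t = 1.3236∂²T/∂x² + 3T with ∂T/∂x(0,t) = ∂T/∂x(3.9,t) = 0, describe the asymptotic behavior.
T grows unboundedly. With Neumann BCs the constant mode has diffusion eigenvalue 0, so any r > 0 makes it grow like e^(3t); solution grows exponentially.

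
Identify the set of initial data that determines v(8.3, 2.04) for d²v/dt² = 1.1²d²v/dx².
Domain of dependence: [6.056, 10.544]. Signals travel at speed 1.1, so data within |x - 8.3| ≤ 1.1·2.04 = 2.244 can reach the point.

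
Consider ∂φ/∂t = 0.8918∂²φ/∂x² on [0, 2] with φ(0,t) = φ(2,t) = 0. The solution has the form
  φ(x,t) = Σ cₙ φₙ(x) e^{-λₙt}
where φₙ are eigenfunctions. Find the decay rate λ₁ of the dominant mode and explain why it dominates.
Eigenvalues: λₙ = 0.8918n²π²/2².
First three modes:
  n=1: λ₁ = 0.8918π²/2² ≈ 2.2
  n=2: λ₂ = 3.5672π²/2² ≈ 8.802 (4× faster decay)
  n=3: λ₃ = 8.0262π²/2² ≈ 19.804 (9× faster decay)
As t → ∞, higher modes decay exponentially faster. The n=1 mode dominates: φ ~ c₁ sin(πx/2) e^{-λ₁t}.
Decay rate: λ₁ = 0.8918π²/2² ≈ 2.2.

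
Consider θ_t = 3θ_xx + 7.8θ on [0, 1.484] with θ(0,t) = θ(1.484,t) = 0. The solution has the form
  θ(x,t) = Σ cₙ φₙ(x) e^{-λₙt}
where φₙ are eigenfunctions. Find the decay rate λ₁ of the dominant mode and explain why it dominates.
Eigenvalues: λₙ = 3n²π²/1.484² - 7.8.
First three modes:
  n=1: λ₁ = 3π²/1.484² - 7.8 ≈ 5.645
  n=2: λ₂ = 12π²/1.484² - 7.8 ≈ 45.979
  n=3: λ₃ = 27π²/1.484² - 7.8 ≈ 113.203
Since 3π²/1.484² ≈ 13.445 > 7.8, all λₙ > 0.
The n=1 mode decays slowest → dominates as t → ∞.
Asymptotic: θ ~ c₁ sin(πx/1.484) e^{-λ₁t} with decay rate λ₁ ≈ 5.645.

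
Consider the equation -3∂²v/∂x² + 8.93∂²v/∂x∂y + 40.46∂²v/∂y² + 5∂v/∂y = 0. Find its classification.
Hyperbolic. (A = -3, B = 8.93, C = 40.46 gives B² - 4AC = 565.2649.)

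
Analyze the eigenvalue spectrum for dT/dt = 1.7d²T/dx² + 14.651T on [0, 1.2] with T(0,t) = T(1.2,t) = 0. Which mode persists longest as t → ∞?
Eigenvalues: λₙ = 1.7n²π²/1.2² - 14.651.
First three modes:
  n=1: λ₁ = 1.7π²/1.2² - 14.651 ≈ -2.999
  n=2: λ₂ = 6.8π²/1.2² - 14.651 ≈ 31.955
  n=3: λ₃ = 15.3π²/1.2² - 14.651 ≈ 90.214
Since 1.7π²/1.2² ≈ 11.652 < 14.651, λ₁ < 0.
The n=1 mode grows fastest (−λₙ is largest for n=1) → dominates.
Asymptotic: T ~ c₁ sin(πx/1.2) e^{2.999t} (exponential growth at rate −λ₁ ≈ 2.999).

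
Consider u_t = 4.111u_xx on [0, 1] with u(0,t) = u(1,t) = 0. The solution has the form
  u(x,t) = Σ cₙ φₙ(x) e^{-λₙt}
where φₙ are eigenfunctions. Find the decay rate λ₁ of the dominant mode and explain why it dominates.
Eigenvalues: λₙ = 4.111n²π².
First three modes:
  n=1: λ₁ = 4.111π² ≈ 40.574
  n=2: λ₂ = 16.444π² ≈ 162.296 (4× faster decay)
  n=3: λ₃ = 36.999π² ≈ 365.165 (9× faster decay)
As t → ∞, higher modes decay exponentially faster. The n=1 mode dominates: u ~ c₁ sin(πx) e^{-λ₁t}.
Decay rate: λ₁ = 4.111π² ≈ 40.574.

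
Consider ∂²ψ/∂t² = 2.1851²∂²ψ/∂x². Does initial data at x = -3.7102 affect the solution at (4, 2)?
No. The domain of dependence is [-0.3702, 8.3702], and -3.7102 is outside this interval.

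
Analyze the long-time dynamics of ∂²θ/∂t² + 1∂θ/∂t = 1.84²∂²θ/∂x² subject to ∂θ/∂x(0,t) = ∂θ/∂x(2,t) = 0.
Long-time behavior: θ → constant (steady state). Damping (γ=1) dissipates the nonconstant modes; with Neumann BCs the spatial average obeys M''+γM'=0 and tends to a finite limit.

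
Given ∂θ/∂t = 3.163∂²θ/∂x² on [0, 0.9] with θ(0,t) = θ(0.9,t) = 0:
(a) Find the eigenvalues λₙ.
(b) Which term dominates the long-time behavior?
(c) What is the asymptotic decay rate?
Eigenvalues: λₙ = 3.163n²π²/0.9².
First three modes:
  n=1: λ₁ = 3.163π²/0.9² ≈ 38.54
  n=2: λ₂ = 12.652π²/0.9² ≈ 154.161 (4× faster decay)
  n=3: λ₃ = 28.467π²/0.9² ≈ 346.862 (9× faster decay)
As t → ∞, higher modes decay exponentially faster. The n=1 mode dominates: θ ~ c₁ sin(πx/0.9) e^{-λ₁t}.
Decay rate: λ₁ = 3.163π²/0.9² ≈ 38.54.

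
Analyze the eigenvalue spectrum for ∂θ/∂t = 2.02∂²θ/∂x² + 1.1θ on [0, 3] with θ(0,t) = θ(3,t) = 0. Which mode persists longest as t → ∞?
Eigenvalues: λₙ = 2.02n²π²/3² - 1.1.
First three modes:
  n=1: λ₁ = 2.02π²/3² - 1.1 ≈ 1.115
  n=2: λ₂ = 8.08π²/3² - 1.1 ≈ 7.761
  n=3: λ₃ = 18.18π²/3² - 1.1 ≈ 18.837
Since 2.02π²/3² ≈ 2.215 > 1.1, all λₙ > 0.
The n=1 mode decays slowest → dominates as t → ∞.
Asymptotic: θ ~ c₁ sin(πx/3) e^{-λ₁t} with decay rate λ₁ ≈ 1.115.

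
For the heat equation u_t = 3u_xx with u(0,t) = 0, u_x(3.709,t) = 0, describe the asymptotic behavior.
u → 0. Heat escapes through the Dirichlet boundary.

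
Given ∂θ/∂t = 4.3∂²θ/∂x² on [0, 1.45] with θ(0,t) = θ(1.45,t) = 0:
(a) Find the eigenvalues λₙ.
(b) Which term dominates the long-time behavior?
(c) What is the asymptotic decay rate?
Eigenvalues: λₙ = 4.3n²π²/1.45².
First three modes:
  n=1: λ₁ = 4.3π²/1.45² ≈ 20.185
  n=2: λ₂ = 17.2π²/1.45² ≈ 80.741 (4× faster decay)
  n=3: λ₃ = 38.7π²/1.45² ≈ 181.666 (9× faster decay)
As t → ∞, higher modes decay exponentially faster. The n=1 mode dominates: θ ~ c₁ sin(πx/1.45) e^{-λ₁t}.
Decay rate: λ₁ = 4.3π²/1.45² ≈ 20.185.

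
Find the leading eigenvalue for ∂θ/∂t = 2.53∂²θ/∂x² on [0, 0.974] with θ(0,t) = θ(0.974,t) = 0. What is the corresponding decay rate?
Eigenvalues: λₙ = 2.53n²π²/0.974².
First three modes:
  n=1: λ₁ = 2.53π²/0.974² ≈ 26.321
  n=2: λ₂ = 10.12π²/0.974² ≈ 105.284 (4× faster decay)
  n=3: λ₃ = 22.77π²/0.974² ≈ 236.889 (9× faster decay)
As t → ∞, higher modes decay exponentially faster. The n=1 mode dominates: θ ~ c₁ sin(πx/0.974) e^{-λ₁t}.
Decay rate: λ₁ = 2.53π²/0.974² ≈ 26.321.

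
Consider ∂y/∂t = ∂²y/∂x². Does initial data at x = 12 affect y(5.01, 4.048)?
Yes, for any finite x. The heat equation has infinite propagation speed, so all initial data affects all points at any t > 0.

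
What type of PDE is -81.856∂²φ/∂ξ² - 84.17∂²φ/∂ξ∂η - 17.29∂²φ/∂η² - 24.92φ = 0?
With A = -81.856, B = -84.17, C = -17.29, the discriminant is 1423.42794. This is a hyperbolic PDE.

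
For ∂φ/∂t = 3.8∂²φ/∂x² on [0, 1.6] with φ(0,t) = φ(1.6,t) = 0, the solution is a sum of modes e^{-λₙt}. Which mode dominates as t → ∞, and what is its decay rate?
Eigenvalues: λₙ = 3.8n²π²/1.6².
First three modes:
  n=1: λ₁ = 3.8π²/1.6² ≈ 14.65
  n=2: λ₂ = 15.2π²/1.6² ≈ 58.601 (4× faster decay)
  n=3: λ₃ = 34.2π²/1.6² ≈ 131.852 (9× faster decay)
As t → ∞, higher modes decay exponentially faster. The n=1 mode dominates: φ ~ c₁ sin(πx/1.6) e^{-λ₁t}.
Decay rate: λ₁ = 3.8π²/1.6² ≈ 14.65.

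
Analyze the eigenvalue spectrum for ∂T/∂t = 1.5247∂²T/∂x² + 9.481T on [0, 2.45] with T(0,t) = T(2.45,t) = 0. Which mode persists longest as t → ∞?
Eigenvalues: λₙ = 1.5247n²π²/2.45² - 9.481.
First three modes:
  n=1: λ₁ = 1.5247π²/2.45² - 9.481 ≈ -6.974
  n=2: λ₂ = 6.0988π²/2.45² - 9.481 ≈ 0.547
  n=3: λ₃ = 13.7223π²/2.45² - 9.481 ≈ 13.082
Since 1.5247π²/2.45² ≈ 2.507 < 9.481, λ₁ < 0.
The n=1 mode grows fastest (−λₙ is largest for n=1) → dominates.
Asymptotic: T ~ c₁ sin(πx/2.45) e^{6.974t} (exponential growth at rate −λ₁ ≈ 6.974).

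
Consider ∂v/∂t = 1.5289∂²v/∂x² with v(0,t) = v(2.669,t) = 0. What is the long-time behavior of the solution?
As t → ∞, v → 0. Heat diffuses out through both boundaries.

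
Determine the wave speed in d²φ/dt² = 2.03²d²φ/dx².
Speed = 2.03. Information travels along characteristics x = x₀ ± 2.03t.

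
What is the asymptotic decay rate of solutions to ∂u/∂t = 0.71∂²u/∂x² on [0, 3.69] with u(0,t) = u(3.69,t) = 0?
Eigenvalues: λₙ = 0.71n²π²/3.69².
First three modes:
  n=1: λ₁ = 0.71π²/3.69² ≈ 0.515
  n=2: λ₂ = 2.84π²/3.69² ≈ 2.059 (4× faster decay)
  n=3: λ₃ = 6.39π²/3.69² ≈ 4.632 (9× faster decay)
As t → ∞, higher modes decay exponentially faster. The n=1 mode dominates: u ~ c₁ sin(πx/3.69) e^{-λ₁t}.
Decay rate: λ₁ = 0.71π²/3.69² ≈ 0.515.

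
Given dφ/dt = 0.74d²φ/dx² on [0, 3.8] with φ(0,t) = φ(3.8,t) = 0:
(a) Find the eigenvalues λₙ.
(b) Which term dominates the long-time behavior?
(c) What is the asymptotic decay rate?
Eigenvalues: λₙ = 0.74n²π²/3.8².
First three modes:
  n=1: λ₁ = 0.74π²/3.8² ≈ 0.506
  n=2: λ₂ = 2.96π²/3.8² ≈ 2.023 (4× faster decay)
  n=3: λ₃ = 6.66π²/3.8² ≈ 4.552 (9× faster decay)
As t → ∞, higher modes decay exponentially faster. The n=1 mode dominates: φ ~ c₁ sin(πx/3.8) e^{-λ₁t}.
Decay rate: λ₁ = 0.74π²/3.8² ≈ 0.506.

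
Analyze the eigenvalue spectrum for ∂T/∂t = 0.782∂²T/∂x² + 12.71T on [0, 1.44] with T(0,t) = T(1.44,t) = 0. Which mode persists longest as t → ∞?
Eigenvalues: λₙ = 0.782n²π²/1.44² - 12.71.
First three modes:
  n=1: λ₁ = 0.782π²/1.44² - 12.71 ≈ -8.988
  n=2: λ₂ = 3.128π²/1.44² - 12.71 ≈ 2.178
  n=3: λ₃ = 7.038π²/1.44² - 12.71 ≈ 20.788
Since 0.782π²/1.44² ≈ 3.722 < 12.71, λ₁ < 0.
The n=1 mode grows fastest (−λₙ is largest for n=1) → dominates.
Asymptotic: T ~ c₁ sin(πx/1.44) e^{8.988t} (exponential growth at rate −λ₁ ≈ 8.988).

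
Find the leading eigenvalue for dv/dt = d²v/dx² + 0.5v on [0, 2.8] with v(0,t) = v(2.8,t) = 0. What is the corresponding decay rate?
Eigenvalues: λₙ = n²π²/2.8² - 0.5.
First three modes:
  n=1: λ₁ = π²/2.8² - 0.5 ≈ 0.759
  n=2: λ₂ = 4π²/2.8² - 0.5 ≈ 4.536
  n=3: λ₃ = 9π²/2.8² - 0.5 ≈ 10.83
Since π²/2.8² ≈ 1.259 > 0.5, all λₙ > 0.
The n=1 mode decays slowest → dominates as t → ∞.
Asymptotic: v ~ c₁ sin(πx/2.8) e^{-λ₁t} with decay rate λ₁ ≈ 0.759.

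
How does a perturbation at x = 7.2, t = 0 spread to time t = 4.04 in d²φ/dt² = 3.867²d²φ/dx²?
Domain of influence: [-8.42268, 22.82268]. Data at x = 7.2 spreads outward at speed 3.867.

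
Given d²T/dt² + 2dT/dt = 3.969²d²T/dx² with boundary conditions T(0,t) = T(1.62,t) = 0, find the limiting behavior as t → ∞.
T → 0. Damping (γ=2) dissipates energy; oscillations decay exponentially.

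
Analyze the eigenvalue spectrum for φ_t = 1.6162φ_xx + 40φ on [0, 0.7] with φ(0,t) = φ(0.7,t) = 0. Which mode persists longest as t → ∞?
Eigenvalues: λₙ = 1.6162n²π²/0.7² - 40.
First three modes:
  n=1: λ₁ = 1.6162π²/0.7² - 40 ≈ -7.446
  n=2: λ₂ = 6.4648π²/0.7² - 40 ≈ 90.214
  n=3: λ₃ = 14.5458π²/0.7² - 40 ≈ 252.982
Since 1.6162π²/0.7² ≈ 32.554 < 40, λ₁ < 0.
The n=1 mode grows fastest (−λₙ is largest for n=1) → dominates.
Asymptotic: φ ~ c₁ sin(πx/0.7) e^{7.446t} (exponential growth at rate −λ₁ ≈ 7.446).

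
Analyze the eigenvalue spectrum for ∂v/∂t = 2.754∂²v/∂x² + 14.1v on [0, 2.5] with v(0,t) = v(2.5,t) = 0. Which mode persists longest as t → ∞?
Eigenvalues: λₙ = 2.754n²π²/2.5² - 14.1.
First three modes:
  n=1: λ₁ = 2.754π²/2.5² - 14.1 ≈ -9.751
  n=2: λ₂ = 11.016π²/2.5² - 14.1 ≈ 3.296
  n=3: λ₃ = 24.786π²/2.5² - 14.1 ≈ 25.04
Since 2.754π²/2.5² ≈ 4.349 < 14.1, λ₁ < 0.
The n=1 mode grows fastest (−λₙ is largest for n=1) → dominates.
Asymptotic: v ~ c₁ sin(πx/2.5) e^{9.751t} (exponential growth at rate −λ₁ ≈ 9.751).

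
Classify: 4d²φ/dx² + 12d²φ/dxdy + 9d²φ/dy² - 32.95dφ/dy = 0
Parabolic (discriminant = 0).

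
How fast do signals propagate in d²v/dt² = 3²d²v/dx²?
Speed = 3. Information travels along characteristics x = x₀ ± 3t.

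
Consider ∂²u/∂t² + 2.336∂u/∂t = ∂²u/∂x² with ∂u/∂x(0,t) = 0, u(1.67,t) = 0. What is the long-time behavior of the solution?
As t → ∞, u → 0. Damping (γ=2.336) dissipates energy; oscillations decay exponentially.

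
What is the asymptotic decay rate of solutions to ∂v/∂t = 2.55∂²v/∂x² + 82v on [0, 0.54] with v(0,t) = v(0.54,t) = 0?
Eigenvalues: λₙ = 2.55n²π²/0.54² - 82.
First three modes:
  n=1: λ₁ = 2.55π²/0.54² - 82 ≈ 4.308
  n=2: λ₂ = 10.2π²/0.54² - 82 ≈ 263.233
  n=3: λ₃ = 22.95π²/0.54² - 82 ≈ 694.774
Since 2.55π²/0.54² ≈ 86.308 > 82, all λₙ > 0.
The n=1 mode decays slowest → dominates as t → ∞.
Asymptotic: v ~ c₁ sin(πx/0.54) e^{-λ₁t} with decay rate λ₁ ≈ 4.308.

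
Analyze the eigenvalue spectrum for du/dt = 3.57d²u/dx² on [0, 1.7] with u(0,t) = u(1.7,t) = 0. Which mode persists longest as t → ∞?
Eigenvalues: λₙ = 3.57n²π²/1.7².
First three modes:
  n=1: λ₁ = 3.57π²/1.7² ≈ 12.192
  n=2: λ₂ = 14.28π²/1.7² ≈ 48.767 (4× faster decay)
  n=3: λ₃ = 32.13π²/1.7² ≈ 109.727 (9× faster decay)
As t → ∞, higher modes decay exponentially faster. The n=1 mode dominates: u ~ c₁ sin(πx/1.7) e^{-λ₁t}.
Decay rate: λ₁ = 3.57π²/1.7² ≈ 12.192.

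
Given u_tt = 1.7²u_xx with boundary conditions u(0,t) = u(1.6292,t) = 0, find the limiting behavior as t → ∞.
u oscillates (no decay). Energy is conserved; the solution oscillates indefinitely as standing waves.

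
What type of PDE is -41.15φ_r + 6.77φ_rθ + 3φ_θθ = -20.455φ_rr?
Rewriting in standard form: 20.455φ_rr + 6.77φ_rθ + 3φ_θθ - 41.15φ_r = 0. With A = 20.455, B = 6.77, C = 3, the discriminant is -199.6271. This is an elliptic PDE.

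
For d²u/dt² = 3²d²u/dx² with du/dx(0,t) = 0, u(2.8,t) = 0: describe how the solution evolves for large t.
u oscillates (no decay). Energy is conserved; the solution oscillates indefinitely as standing waves.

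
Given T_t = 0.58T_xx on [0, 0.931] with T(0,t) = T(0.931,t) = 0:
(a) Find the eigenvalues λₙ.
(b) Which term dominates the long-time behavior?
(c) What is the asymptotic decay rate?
Eigenvalues: λₙ = 0.58n²π²/0.931².
First three modes:
  n=1: λ₁ = 0.58π²/0.931² ≈ 6.604
  n=2: λ₂ = 2.32π²/0.931² ≈ 26.417 (4× faster decay)
  n=3: λ₃ = 5.22π²/0.931² ≈ 59.439 (9× faster decay)
As t → ∞, higher modes decay exponentially faster. The n=1 mode dominates: T ~ c₁ sin(πx/0.931) e^{-λ₁t}.
Decay rate: λ₁ = 0.58π²/0.931² ≈ 6.604.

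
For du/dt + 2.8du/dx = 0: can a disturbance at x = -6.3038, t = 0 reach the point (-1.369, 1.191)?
No. Only data at x = -4.7038 affects (-1.369, 1.191). Advection has one-way propagation along characteristics.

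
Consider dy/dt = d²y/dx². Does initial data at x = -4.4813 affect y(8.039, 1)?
Yes, for any finite x. The heat equation has infinite propagation speed, so all initial data affects all points at any t > 0.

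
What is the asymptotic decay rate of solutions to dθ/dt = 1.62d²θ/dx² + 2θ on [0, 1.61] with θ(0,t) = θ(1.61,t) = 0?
Eigenvalues: λₙ = 1.62n²π²/1.61² - 2.
First three modes:
  n=1: λ₁ = 1.62π²/1.61² - 2 ≈ 4.168
  n=2: λ₂ = 6.48π²/1.61² - 2 ≈ 22.673
  n=3: λ₃ = 14.58π²/1.61² - 2 ≈ 53.514
Since 1.62π²/1.61² ≈ 6.168 > 2, all λₙ > 0.
The n=1 mode decays slowest → dominates as t → ∞.
Asymptotic: θ ~ c₁ sin(πx/1.61) e^{-λ₁t} with decay rate λ₁ ≈ 4.168.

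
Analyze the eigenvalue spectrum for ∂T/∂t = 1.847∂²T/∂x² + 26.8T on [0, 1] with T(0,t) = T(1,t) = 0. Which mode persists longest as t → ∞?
Eigenvalues: λₙ = 1.847n²π²/1² - 26.8.
First three modes:
  n=1: λ₁ = 1.847π² - 26.8 ≈ -8.571
  n=2: λ₂ = 7.388π² - 26.8 ≈ 46.117
  n=3: λ₃ = 16.623π² - 26.8 ≈ 137.262
Since 1.847π² ≈ 18.229 < 26.8, λ₁ < 0.
The n=1 mode grows fastest (−λₙ is largest for n=1) → dominates.
Asymptotic: T ~ c₁ sin(πx/1) e^{8.571t} (exponential growth at rate −λ₁ ≈ 8.571).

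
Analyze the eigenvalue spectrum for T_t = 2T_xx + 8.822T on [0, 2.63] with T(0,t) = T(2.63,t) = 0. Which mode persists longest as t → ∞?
Eigenvalues: λₙ = 2n²π²/2.63² - 8.822.
First three modes:
  n=1: λ₁ = 2π²/2.63² - 8.822 ≈ -5.968
  n=2: λ₂ = 8π²/2.63² - 8.822 ≈ 2.593
  n=3: λ₃ = 18π²/2.63² - 8.822 ≈ 16.862
Since 2π²/2.63² ≈ 2.854 < 8.822, λ₁ < 0.
The n=1 mode grows fastest (−λₙ is largest for n=1) → dominates.
Asymptotic: T ~ c₁ sin(πx/2.63) e^{5.968t} (exponential growth at rate −λ₁ ≈ 5.968).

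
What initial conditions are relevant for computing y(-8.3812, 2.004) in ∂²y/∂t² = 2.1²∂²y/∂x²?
Domain of dependence: [-12.5896, -4.1728]. Signals travel at speed 2.1, so data within |x - -8.3812| ≤ 2.1·2.004 = 4.2084 can reach the point.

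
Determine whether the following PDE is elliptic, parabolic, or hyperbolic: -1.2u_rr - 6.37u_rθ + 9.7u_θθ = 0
Coefficients: A = -1.2, B = -6.37, C = 9.7. B² - 4AC = 87.1369, which is positive, so the equation is hyperbolic.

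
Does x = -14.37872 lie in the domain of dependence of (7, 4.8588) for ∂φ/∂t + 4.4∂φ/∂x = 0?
Yes. The characteristic through (7, 4.8588) passes through x = -14.37872.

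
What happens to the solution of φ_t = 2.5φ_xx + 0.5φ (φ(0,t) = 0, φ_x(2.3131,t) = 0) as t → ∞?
φ → 0. Diffusion dominates reaction (r=0.5 < κπ²/(4L²)≈1.15); solution decays.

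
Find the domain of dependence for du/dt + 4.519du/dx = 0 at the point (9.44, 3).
A single point: x = -4.117. The characteristic through (9.44, 3) is x - 4.519t = const, so x = 9.44 - 4.519·3 = -4.117.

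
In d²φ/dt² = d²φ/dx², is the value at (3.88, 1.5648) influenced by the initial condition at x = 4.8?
Yes. The domain of dependence is [2.3152, 5.4448], and 4.8 ∈ [2.3152, 5.4448].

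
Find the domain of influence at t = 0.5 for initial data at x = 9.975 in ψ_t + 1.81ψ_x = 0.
At x = 10.88. The characteristic carries data from (9.975, 0) to (10.88, 0.5).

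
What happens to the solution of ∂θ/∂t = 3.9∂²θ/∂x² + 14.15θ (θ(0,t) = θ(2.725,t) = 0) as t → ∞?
θ grows unboundedly. Reaction dominates diffusion (r=14.15 > κπ²/L²≈5.18); solution grows exponentially.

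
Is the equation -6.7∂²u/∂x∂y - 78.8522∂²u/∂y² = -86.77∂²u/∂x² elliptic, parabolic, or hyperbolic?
Rewriting in standard form: 86.77∂²u/∂x² - 6.7∂²u/∂x∂y - 78.8522∂²u/∂y² = 0. Computing B² - 4AC with A = 86.77, B = -6.7, C = -78.8522: discriminant = 27412.911576 (positive). Answer: hyperbolic.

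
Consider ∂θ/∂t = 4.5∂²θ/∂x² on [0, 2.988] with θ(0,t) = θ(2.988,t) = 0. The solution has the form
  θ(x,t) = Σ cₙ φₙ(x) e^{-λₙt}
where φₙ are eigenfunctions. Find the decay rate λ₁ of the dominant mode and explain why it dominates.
Eigenvalues: λₙ = 4.5n²π²/2.988².
First three modes:
  n=1: λ₁ = 4.5π²/2.988² ≈ 4.975
  n=2: λ₂ = 18π²/2.988² ≈ 19.898 (4× faster decay)
  n=3: λ₃ = 40.5π²/2.988² ≈ 44.771 (9× faster decay)
As t → ∞, higher modes decay exponentially faster. The n=1 mode dominates: θ ~ c₁ sin(πx/2.988) e^{-λ₁t}.
Decay rate: λ₁ = 4.5π²/2.988² ≈ 4.975.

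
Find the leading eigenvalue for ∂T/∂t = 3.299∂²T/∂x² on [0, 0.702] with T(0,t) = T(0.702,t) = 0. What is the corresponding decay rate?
Eigenvalues: λₙ = 3.299n²π²/0.702².
First three modes:
  n=1: λ₁ = 3.299π²/0.702² ≈ 66.071
  n=2: λ₂ = 13.196π²/0.702² ≈ 264.282 (4× faster decay)
  n=3: λ₃ = 29.691π²/0.702² ≈ 594.635 (9× faster decay)
As t → ∞, higher modes decay exponentially faster. The n=1 mode dominates: T ~ c₁ sin(πx/0.702) e^{-λ₁t}.
Decay rate: λ₁ = 3.299π²/0.702² ≈ 66.071.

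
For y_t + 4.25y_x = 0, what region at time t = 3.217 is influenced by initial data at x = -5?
At x = 8.67225. The characteristic carries data from (-5, 0) to (8.67225, 3.217).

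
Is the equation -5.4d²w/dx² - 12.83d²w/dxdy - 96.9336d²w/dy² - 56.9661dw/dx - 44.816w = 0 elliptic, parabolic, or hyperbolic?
Computing B² - 4AC with A = -5.4, B = -12.83, C = -96.9336: discriminant = -1929.15686 (negative). Answer: elliptic.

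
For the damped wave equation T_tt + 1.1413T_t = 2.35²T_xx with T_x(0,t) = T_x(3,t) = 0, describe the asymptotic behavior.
T → constant (steady state). Damping (γ=1.1413) dissipates the nonconstant modes; with Neumann BCs the spatial average obeys M''+γM'=0 and tends to a finite limit.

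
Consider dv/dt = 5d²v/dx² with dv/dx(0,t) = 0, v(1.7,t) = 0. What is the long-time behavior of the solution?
As t → ∞, v → 0. Heat escapes through the Dirichlet boundary.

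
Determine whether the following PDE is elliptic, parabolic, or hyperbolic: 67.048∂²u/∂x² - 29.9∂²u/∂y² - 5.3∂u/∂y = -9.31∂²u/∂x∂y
Rewriting in standard form: 67.048∂²u/∂x² + 9.31∂²u/∂x∂y - 29.9∂²u/∂y² - 5.3∂u/∂y = 0. Coefficients: A = 67.048, B = 9.31, C = -29.9. B² - 4AC = 8105.6169, which is positive, so the equation is hyperbolic.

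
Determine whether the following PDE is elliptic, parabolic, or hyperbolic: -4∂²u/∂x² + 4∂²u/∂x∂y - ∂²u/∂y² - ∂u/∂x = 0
Coefficients: A = -4, B = 4, C = -1. B² - 4AC = 0, which is zero, so the equation is parabolic.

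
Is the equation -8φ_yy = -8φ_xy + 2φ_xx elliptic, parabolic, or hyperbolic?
Rewriting in standard form: -2φ_xx + 8φ_xy - 8φ_yy = 0. Computing B² - 4AC with A = -2, B = 8, C = -8: discriminant = 0 (zero). Answer: parabolic.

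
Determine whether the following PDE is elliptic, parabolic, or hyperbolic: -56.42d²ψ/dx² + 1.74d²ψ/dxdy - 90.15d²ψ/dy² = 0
Coefficients: A = -56.42, B = 1.74, C = -90.15. B² - 4AC = -20342.0244, which is negative, so the equation is elliptic.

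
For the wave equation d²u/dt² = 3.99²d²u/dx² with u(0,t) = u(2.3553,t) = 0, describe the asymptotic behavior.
u oscillates (no decay). Energy is conserved; the solution oscillates indefinitely as standing waves.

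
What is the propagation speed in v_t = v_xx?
Infinite. The heat equation is parabolic, not hyperbolic, so disturbances propagate instantly.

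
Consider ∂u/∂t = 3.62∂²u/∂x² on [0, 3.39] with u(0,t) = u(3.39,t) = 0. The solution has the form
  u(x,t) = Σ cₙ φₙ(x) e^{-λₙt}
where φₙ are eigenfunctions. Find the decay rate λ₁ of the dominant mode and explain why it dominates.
Eigenvalues: λₙ = 3.62n²π²/3.39².
First three modes:
  n=1: λ₁ = 3.62π²/3.39² ≈ 3.109
  n=2: λ₂ = 14.48π²/3.39² ≈ 12.436 (4× faster decay)
  n=3: λ₃ = 32.58π²/3.39² ≈ 27.98 (9× faster decay)
As t → ∞, higher modes decay exponentially faster. The n=1 mode dominates: u ~ c₁ sin(πx/3.39) e^{-λ₁t}.
Decay rate: λ₁ = 3.62π²/3.39² ≈ 3.109.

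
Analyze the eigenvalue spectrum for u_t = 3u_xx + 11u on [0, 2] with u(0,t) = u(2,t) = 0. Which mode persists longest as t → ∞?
Eigenvalues: λₙ = 3n²π²/2² - 11.
First three modes:
  n=1: λ₁ = 3π²/2² - 11 ≈ -3.598
  n=2: λ₂ = 12π²/2² - 11 ≈ 18.609
  n=3: λ₃ = 27π²/2² - 11 ≈ 55.62
Since 3π²/2² ≈ 7.402 < 11, λ₁ < 0.
The n=1 mode grows fastest (−λₙ is largest for n=1) → dominates.
Asymptotic: u ~ c₁ sin(πx/2) e^{3.598t} (exponential growth at rate −λ₁ ≈ 3.598).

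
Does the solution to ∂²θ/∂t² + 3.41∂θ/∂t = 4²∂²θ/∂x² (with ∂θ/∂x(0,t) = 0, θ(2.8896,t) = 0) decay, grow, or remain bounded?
θ → 0. Damping (γ=3.41) dissipates energy; oscillations decay exponentially.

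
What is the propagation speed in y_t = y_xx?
Infinite. The heat equation is parabolic, not hyperbolic, so disturbances propagate instantly.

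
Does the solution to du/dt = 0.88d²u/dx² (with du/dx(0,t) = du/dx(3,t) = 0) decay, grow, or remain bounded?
u → constant (steady state). Heat is conserved (no flux at boundaries); solution approaches the spatial average.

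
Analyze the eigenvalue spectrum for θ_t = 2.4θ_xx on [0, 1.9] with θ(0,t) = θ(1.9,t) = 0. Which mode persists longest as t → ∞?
Eigenvalues: λₙ = 2.4n²π²/1.9².
First three modes:
  n=1: λ₁ = 2.4π²/1.9² ≈ 6.562
  n=2: λ₂ = 9.6π²/1.9² ≈ 26.246 (4× faster decay)
  n=3: λ₃ = 21.6π²/1.9² ≈ 59.054 (9× faster decay)
As t → ∞, higher modes decay exponentially faster. The n=1 mode dominates: θ ~ c₁ sin(πx/1.9) e^{-λ₁t}.
Decay rate: λ₁ = 2.4π²/1.9² ≈ 6.562.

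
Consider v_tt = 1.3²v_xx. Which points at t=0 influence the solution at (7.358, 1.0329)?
Domain of dependence: [6.01523, 8.70077]. Signals travel at speed 1.3, so data within |x - 7.358| ≤ 1.3·1.0329 = 1.34277 can reach the point.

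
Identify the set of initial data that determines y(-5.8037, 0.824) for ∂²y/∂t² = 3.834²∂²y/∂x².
Domain of dependence: [-8.962916, -2.644484]. Signals travel at speed 3.834, so data within |x - -5.8037| ≤ 3.834·0.824 = 3.159216 can reach the point.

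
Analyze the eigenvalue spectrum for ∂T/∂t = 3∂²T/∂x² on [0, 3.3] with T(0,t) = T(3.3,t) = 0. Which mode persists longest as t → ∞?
Eigenvalues: λₙ = 3n²π²/3.3².
First three modes:
  n=1: λ₁ = 3π²/3.3² ≈ 2.719
  n=2: λ₂ = 12π²/3.3² ≈ 10.876 (4× faster decay)
  n=3: λ₃ = 27π²/3.3² ≈ 24.47 (9× faster decay)
As t → ∞, higher modes decay exponentially faster. The n=1 mode dominates: T ~ c₁ sin(πx/3.3) e^{-λ₁t}.
Decay rate: λ₁ = 3π²/3.3² ≈ 2.719.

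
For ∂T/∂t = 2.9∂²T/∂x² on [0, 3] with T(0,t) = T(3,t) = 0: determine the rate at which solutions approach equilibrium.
Eigenvalues: λₙ = 2.9n²π²/3².
First three modes:
  n=1: λ₁ = 2.9π²/3² ≈ 3.18
  n=2: λ₂ = 11.6π²/3² ≈ 12.721 (4× faster decay)
  n=3: λ₃ = 26.1π²/3² ≈ 28.622 (9× faster decay)
As t → ∞, higher modes decay exponentially faster. The n=1 mode dominates: T ~ c₁ sin(πx/3) e^{-λ₁t}.
Decay rate: λ₁ = 2.9π²/3² ≈ 3.18.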